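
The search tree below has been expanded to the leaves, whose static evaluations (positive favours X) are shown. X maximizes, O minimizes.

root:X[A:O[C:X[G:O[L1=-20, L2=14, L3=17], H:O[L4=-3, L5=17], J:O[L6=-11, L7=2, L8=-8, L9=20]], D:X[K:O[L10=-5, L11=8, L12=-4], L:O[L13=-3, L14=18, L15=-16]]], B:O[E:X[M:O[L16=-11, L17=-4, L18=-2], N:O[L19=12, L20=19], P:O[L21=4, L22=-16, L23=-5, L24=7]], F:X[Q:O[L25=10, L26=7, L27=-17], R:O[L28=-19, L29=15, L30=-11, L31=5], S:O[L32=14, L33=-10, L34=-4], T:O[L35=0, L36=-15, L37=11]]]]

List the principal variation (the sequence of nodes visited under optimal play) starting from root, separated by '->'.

root -> A -> D -> K -> L10

G (O): min(-20, 14, 17) = -20
H (O): min(-3, 17) = -3
J (O): min(-11, 2, -8, 20) = -11
C (X): max(-20, -3, -11) = -3
K (O): min(-5, 8, -4) = -5
L (O): min(-3, 18, -16) = -16
D (X): max(-5, -16) = -5
A (O): min(-3, -5) = -5
M (O): min(-11, -4, -2) = -11
N (O): min(12, 19) = 12
P (O): min(4, -16, -5, 7) = -16
E (X): max(-11, 12, -16) = 12
Q (O): min(10, 7, -17) = -17
R (O): min(-19, 15, -11, 5) = -19
S (O): min(14, -10, -4) = -10
T (O): min(0, -15, 11) = -15
F (X): max(-17, -19, -10, -15) = -10
B (O): min(12, -10) = -10
root (X): max(-5, -10) = -5
At root, X picks A (highest: -5).
At A, O picks D (lowest: -5).
At D, X picks K (highest: -5).
At K, O picks L10 (lowest: -5).
Terminal value -5.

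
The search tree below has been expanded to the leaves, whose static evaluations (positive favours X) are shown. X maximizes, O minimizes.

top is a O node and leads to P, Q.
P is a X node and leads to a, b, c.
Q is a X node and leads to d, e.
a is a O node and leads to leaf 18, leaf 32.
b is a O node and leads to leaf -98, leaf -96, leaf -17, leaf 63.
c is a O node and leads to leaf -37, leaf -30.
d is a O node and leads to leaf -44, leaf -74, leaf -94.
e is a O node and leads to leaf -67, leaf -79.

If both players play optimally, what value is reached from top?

a (O): min(18, 32) = 18
b (O): min(-98, -96, -17, 63) = -98
c (O): min(-37, -30) = -37
P (X): max(18, -98, -37) = 18
d (O): min(-44, -74, -94) = -94
e (O): min(-67, -79) = -79
Q (X): max(-94, -79) = -79
top (O): min(18, -79) = -79

-79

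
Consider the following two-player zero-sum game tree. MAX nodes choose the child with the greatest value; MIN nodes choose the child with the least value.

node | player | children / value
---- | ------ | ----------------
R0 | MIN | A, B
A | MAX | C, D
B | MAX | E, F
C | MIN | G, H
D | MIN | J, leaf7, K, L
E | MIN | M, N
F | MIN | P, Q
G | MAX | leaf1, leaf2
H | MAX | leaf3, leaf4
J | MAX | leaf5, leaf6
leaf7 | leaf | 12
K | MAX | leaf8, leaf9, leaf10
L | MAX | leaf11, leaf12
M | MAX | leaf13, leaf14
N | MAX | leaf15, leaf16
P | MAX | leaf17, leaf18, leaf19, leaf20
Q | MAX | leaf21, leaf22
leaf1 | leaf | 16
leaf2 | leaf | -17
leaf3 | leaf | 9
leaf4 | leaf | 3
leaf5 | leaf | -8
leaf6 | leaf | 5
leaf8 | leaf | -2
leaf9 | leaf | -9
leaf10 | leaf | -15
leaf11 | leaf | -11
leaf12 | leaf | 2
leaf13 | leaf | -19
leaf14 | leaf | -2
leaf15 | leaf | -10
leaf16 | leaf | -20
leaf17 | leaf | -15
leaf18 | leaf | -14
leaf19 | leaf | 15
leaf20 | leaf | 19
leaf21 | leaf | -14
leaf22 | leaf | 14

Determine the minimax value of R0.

9

G (MAX): max(16, -17) = 16
H (MAX): max(9, 3) = 9
C (MIN): min(16, 9) = 9
J (MAX): max(-8, 5) = 5
K (MAX): max(-2, -9, -15) = -2
L (MAX): max(-11, 2) = 2
D (MIN): min(5, 12, -2, 2) = -2
A (MAX): max(9, -2) = 9
M (MAX): max(-19, -2) = -2
N (MAX): max(-10, -20) = -10
E (MIN): min(-2, -10) = -10
P (MAX): max(-15, -14, 15, 19) = 19
Q (MAX): max(-14, 14) = 14
F (MIN): min(19, 14) = 14
B (MAX): max(-10, 14) = 14
R0 (MIN): min(9, 14) = 9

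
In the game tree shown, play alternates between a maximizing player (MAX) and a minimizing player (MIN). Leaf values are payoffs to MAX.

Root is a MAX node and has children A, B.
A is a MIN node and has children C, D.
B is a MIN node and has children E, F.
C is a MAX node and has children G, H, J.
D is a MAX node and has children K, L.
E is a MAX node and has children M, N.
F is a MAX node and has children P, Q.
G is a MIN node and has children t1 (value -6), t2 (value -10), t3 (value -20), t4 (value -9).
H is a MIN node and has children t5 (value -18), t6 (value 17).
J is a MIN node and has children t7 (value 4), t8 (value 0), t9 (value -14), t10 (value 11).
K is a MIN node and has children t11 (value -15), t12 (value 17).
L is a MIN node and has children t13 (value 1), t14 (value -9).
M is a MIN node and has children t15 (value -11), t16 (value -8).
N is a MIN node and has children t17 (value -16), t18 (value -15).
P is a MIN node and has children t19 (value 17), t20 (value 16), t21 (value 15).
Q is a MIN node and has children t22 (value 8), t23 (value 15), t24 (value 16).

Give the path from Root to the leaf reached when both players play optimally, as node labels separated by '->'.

Root -> B -> E -> M -> t15

G (MIN): min(-6, -10, -20, -9) = -20
H (MIN): min(-18, 17) = -18
J (MIN): min(4, 0, -14, 11) = -14
C (MAX): max(-20, -18, -14) = -14
K (MIN): min(-15, 17) = -15
L (MIN): min(1, -9) = -9
D (MAX): max(-15, -9) = -9
A (MIN): min(-14, -9) = -14
M (MIN): min(-11, -8) = -11
N (MIN): min(-16, -15) = -16
E (MAX): max(-11, -16) = -11
P (MIN): min(17, 16, 15) = 15
Q (MIN): min(8, 15, 16) = 8
F (MAX): max(15, 8) = 15
B (MIN): min(-11, 15) = -11
Root (MAX): max(-14, -11) = -11
At Root, MAX picks B (highest: -11).
At B, MIN picks E (lowest: -11).
At E, MAX picks M (highest: -11).
At M, MIN picks t15 (lowest: -11).
Terminal value -11.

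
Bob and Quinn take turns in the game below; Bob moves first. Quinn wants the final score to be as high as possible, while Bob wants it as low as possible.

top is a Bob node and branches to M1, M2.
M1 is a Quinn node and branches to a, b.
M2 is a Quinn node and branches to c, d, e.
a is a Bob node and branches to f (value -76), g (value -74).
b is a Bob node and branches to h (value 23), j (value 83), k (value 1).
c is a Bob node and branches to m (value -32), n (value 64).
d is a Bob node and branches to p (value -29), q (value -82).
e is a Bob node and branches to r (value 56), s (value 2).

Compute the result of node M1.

1

a (Bob): min(-76, -74) = -76
b (Bob): min(23, 83, 1) = 1
M1 (Quinn): max(-76, 1) = 1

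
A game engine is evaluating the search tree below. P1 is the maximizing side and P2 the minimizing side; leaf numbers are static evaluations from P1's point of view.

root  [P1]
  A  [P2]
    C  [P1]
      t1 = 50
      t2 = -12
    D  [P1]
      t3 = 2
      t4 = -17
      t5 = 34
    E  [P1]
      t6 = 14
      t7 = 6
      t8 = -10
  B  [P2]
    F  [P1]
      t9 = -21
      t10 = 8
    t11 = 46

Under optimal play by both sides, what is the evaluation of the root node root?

C (P1): max(50, -12) = 50
D (P1): max(2, -17, 34) = 34
E (P1): max(14, 6, -10) = 14
A (P2): min(50, 34, 14) = 14
F (P1): max(-21, 8) = 8
B (P2): min(8, 46) = 8
root (P1): max(14, 8) = 14

14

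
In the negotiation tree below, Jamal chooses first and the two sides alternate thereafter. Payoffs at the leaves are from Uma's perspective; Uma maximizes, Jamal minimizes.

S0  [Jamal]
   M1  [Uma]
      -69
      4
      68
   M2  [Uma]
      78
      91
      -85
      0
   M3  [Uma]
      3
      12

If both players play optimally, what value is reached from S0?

12

M1 (Uma): max(-69, 4, 68) = 68
M2 (Uma): max(78, 91, -85, 0) = 91
M3 (Uma): max(3, 12) = 12
S0 (Jamal): min(68, 91, 12) = 12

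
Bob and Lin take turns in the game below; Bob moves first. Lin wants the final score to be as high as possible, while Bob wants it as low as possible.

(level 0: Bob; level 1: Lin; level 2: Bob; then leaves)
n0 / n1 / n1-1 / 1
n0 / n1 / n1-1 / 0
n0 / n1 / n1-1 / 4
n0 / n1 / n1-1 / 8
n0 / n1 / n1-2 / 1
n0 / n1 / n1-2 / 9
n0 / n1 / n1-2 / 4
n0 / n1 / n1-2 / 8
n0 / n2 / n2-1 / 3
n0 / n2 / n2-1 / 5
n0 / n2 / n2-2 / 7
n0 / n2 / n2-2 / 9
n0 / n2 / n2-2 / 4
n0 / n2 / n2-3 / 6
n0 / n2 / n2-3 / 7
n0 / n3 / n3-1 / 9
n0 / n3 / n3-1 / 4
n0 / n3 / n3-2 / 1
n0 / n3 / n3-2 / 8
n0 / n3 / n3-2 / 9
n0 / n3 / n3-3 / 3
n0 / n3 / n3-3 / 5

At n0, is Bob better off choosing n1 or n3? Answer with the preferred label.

n1-1 (Bob): min(1, 0, 4, 8) = 0
n1-2 (Bob): min(1, 9, 4, 8) = 1
n1 (Lin): max(0, 1) = 1
n3-1 (Bob): min(9, 4) = 4
n3-2 (Bob): min(1, 8, 9) = 1
n3-3 (Bob): min(3, 5) = 3
n3 (Lin): max(4, 1, 3) = 4
Bob prefers the lower value; n1=1, n3=4. n1 is better since 1 < 4.

n1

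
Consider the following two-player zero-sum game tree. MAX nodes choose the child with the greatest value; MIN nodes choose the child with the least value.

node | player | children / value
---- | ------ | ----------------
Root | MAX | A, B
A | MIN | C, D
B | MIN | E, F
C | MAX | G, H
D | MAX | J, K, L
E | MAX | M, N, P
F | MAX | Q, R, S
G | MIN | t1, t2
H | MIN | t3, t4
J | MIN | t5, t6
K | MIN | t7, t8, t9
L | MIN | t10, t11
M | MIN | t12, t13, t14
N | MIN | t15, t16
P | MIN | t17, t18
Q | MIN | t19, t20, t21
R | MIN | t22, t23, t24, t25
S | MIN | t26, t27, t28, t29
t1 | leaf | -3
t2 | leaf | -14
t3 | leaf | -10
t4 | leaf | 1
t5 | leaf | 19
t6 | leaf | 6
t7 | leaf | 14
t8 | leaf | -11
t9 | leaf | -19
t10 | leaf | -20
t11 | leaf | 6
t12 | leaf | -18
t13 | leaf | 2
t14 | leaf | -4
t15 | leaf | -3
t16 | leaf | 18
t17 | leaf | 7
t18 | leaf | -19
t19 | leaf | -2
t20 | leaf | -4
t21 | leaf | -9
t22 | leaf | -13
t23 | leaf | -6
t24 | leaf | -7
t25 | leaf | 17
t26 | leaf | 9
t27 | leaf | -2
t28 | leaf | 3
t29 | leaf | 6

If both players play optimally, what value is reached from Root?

-3

G (MIN): min(-3, -14) = -14
H (MIN): min(-10, 1) = -10
C (MAX): max(-14, -10) = -10
J (MIN): min(19, 6) = 6
K (MIN): min(14, -11, -19) = -19
L (MIN): min(-20, 6) = -20
D (MAX): max(6, -19, -20) = 6
A (MIN): min(-10, 6) = -10
M (MIN): min(-18, 2, -4) = -18
N (MIN): min(-3, 18) = -3
P (MIN): min(7, -19) = -19
E (MAX): max(-18, -3, -19) = -3
Q (MIN): min(-2, -4, -9) = -9
R (MIN): min(-13, -6, -7, 17) = -13
S (MIN): min(9, -2, 3, 6) = -2
F (MAX): max(-9, -13, -2) = -2
B (MIN): min(-3, -2) = -3
Root (MAX): max(-10, -3) = -3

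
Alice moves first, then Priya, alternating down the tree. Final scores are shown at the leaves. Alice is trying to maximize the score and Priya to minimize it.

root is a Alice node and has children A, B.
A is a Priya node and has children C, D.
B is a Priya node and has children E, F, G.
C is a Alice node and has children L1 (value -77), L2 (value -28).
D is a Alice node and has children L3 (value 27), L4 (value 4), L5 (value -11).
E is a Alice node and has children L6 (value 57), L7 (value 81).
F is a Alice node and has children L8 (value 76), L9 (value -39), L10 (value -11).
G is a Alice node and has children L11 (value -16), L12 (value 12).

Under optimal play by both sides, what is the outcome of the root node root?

C (Alice): max(-77, -28) = -28
D (Alice): max(27, 4, -11) = 27
A (Priya): min(-28, 27) = -28
E (Alice): max(57, 81) = 81
F (Alice): max(76, -39, -11) = 76
G (Alice): max(-16, 12) = 12
B (Priya): min(81, 76, 12) = 12
root (Alice): max(-28, 12) = 12

12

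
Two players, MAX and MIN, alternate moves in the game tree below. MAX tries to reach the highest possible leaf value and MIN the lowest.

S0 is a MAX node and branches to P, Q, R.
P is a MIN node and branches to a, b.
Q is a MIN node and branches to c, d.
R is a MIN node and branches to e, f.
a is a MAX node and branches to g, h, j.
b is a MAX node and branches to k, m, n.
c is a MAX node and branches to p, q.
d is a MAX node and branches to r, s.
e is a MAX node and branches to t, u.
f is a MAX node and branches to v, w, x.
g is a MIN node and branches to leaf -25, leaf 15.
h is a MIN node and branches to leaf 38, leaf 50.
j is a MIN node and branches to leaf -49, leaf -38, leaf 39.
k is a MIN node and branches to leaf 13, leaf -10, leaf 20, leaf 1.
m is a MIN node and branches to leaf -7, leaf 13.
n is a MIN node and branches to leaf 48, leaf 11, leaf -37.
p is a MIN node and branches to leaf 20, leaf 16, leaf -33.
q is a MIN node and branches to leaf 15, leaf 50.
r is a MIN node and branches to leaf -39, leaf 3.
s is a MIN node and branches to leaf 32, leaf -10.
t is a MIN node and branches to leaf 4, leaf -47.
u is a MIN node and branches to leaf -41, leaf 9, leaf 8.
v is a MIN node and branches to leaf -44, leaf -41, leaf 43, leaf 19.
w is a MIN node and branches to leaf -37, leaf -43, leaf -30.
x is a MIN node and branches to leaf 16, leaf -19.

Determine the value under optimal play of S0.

g (MIN): min(-25, 15) = -25
h (MIN): min(38, 50) = 38
j (MIN): min(-49, -38, 39) = -49
a (MAX): max(-25, 38, -49) = 38
k (MIN): min(13, -10, 20, 1) = -10
m (MIN): min(-7, 13) = -7
n (MIN): min(48, 11, -37) = -37
b (MAX): max(-10, -7, -37) = -7
P (MIN): min(38, -7) = -7
p (MIN): min(20, 16, -33) = -33
q (MIN): min(15, 50) = 15
c (MAX): max(-33, 15) = 15
r (MIN): min(-39, 3) = -39
s (MIN): min(32, -10) = -10
d (MAX): max(-39, -10) = -10
Q (MIN): min(15, -10) = -10
t (MIN): min(4, -47) = -47
u (MIN): min(-41, 9, 8) = -41
e (MAX): max(-47, -41) = -41
v (MIN): min(-44, -41, 43, 19) = -44
w (MIN): min(-37, -43, -30) = -43
x (MIN): min(16, -19) = -19
f (MAX): max(-44, -43, -19) = -19
R (MIN): min(-41, -19) = -41
S0 (MAX): max(-7, -10, -41) = -7

-7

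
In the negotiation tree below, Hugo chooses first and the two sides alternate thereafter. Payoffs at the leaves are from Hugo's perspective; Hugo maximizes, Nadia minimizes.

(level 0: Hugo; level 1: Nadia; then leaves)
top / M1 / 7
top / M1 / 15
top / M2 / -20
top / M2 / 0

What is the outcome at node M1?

M1 (Nadia): min(7, 15) = 7

7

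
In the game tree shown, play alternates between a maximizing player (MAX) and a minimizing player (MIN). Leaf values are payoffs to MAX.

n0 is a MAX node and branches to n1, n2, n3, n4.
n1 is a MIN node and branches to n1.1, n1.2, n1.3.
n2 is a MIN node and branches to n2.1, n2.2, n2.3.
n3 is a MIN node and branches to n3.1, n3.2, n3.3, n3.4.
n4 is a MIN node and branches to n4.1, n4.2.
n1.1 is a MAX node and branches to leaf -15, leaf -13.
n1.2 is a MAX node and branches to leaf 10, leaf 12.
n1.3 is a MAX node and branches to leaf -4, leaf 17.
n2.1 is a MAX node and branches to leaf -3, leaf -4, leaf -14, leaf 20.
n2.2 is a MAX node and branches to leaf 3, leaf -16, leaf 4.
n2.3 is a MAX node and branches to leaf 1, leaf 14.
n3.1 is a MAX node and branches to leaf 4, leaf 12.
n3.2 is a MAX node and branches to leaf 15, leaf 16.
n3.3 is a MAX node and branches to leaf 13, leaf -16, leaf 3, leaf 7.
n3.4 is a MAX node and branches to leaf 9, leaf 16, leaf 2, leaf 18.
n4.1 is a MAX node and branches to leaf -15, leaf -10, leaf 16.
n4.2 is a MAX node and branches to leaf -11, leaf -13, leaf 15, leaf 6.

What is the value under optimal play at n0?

15

n1.1 (MAX): max(-15, -13) = -13
n1.2 (MAX): max(10, 12) = 12
n1.3 (MAX): max(-4, 17) = 17
n1 (MIN): min(-13, 12, 17) = -13
n2.1 (MAX): max(-3, -4, -14, 20) = 20
n2.2 (MAX): max(3, -16, 4) = 4
n2.3 (MAX): max(1, 14) = 14
n2 (MIN): min(20, 4, 14) = 4
n3.1 (MAX): max(4, 12) = 12
n3.2 (MAX): max(15, 16) = 16
n3.3 (MAX): max(13, -16, 3, 7) = 13
n3.4 (MAX): max(9, 16, 2, 18) = 18
n3 (MIN): min(12, 16, 13, 18) = 12
n4.1 (MAX): max(-15, -10, 16) = 16
n4.2 (MAX): max(-11, -13, 15, 6) = 15
n4 (MIN): min(16, 15) = 15
n0 (MAX): max(-13, 4, 12, 15) = 15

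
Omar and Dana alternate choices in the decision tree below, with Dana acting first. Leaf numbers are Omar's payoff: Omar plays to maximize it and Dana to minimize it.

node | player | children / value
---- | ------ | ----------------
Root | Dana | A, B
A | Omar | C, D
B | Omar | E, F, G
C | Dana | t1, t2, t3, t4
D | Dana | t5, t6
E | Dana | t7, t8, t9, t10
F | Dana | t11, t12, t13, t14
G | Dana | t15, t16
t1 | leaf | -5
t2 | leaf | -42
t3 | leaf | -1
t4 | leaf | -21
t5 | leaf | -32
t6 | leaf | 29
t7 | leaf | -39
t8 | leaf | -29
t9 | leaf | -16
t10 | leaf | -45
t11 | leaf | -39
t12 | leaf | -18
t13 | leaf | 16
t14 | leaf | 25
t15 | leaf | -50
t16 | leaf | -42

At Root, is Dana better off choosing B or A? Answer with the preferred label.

E (Dana): min(-39, -29, -16, -45) = -45
F (Dana): min(-39, -18, 16, 25) = -39
G (Dana): min(-50, -42) = -50
B (Omar): max(-45, -39, -50) = -39
C (Dana): min(-5, -42, -1, -21) = -42
D (Dana): min(-32, 29) = -32
A (Omar): max(-42, -32) = -32
Dana prefers the lower value; B=-39, A=-32. B is better since -39 < -32.

B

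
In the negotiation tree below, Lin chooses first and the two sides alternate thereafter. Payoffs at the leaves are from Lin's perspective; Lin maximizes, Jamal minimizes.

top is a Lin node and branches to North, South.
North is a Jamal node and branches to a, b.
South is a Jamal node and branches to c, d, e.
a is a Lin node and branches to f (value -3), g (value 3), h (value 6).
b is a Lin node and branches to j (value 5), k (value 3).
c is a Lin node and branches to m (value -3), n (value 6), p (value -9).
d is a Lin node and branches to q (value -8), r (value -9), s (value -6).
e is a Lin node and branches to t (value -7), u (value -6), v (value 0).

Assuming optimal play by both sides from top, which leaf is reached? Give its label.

j

a (Lin): max(-3, 3, 6) = 6
b (Lin): max(5, 3) = 5
North (Jamal): min(6, 5) = 5
c (Lin): max(-3, 6, -9) = 6
d (Lin): max(-8, -9, -6) = -6
e (Lin): max(-7, -6, 0) = 0
South (Jamal): min(6, -6, 0) = -6
top (Lin): max(5, -6) = 5
At top, Lin picks North (highest: 5).
At North, Jamal picks b (lowest: 5).
At b, Lin picks j (highest: 5).
Terminal value 5.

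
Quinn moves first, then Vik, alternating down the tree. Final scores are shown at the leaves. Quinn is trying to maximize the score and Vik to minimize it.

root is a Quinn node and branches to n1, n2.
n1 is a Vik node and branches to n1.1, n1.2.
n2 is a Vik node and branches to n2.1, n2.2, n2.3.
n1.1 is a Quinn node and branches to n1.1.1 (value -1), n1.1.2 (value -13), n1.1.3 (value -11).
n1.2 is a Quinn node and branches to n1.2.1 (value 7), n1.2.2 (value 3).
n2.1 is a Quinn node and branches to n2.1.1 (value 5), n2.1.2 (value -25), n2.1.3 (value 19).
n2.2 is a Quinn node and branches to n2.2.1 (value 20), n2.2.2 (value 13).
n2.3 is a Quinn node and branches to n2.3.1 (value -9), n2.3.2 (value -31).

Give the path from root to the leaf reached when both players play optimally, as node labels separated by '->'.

root -> n1 -> n1.1 -> n1.1.1

n1.1 (Quinn): max(-1, -13, -11) = -1
n1.2 (Quinn): max(7, 3) = 7
n1 (Vik): min(-1, 7) = -1
n2.1 (Quinn): max(5, -25, 19) = 19
n2.2 (Quinn): max(20, 13) = 20
n2.3 (Quinn): max(-9, -31) = -9
n2 (Vik): min(19, 20, -9) = -9
root (Quinn): max(-1, -9) = -1
At root, Quinn picks n1 (highest: -1).
At n1, Vik picks n1.1 (lowest: -1).
At n1.1, Quinn picks n1.1.1 (highest: -1).
Terminal value -1.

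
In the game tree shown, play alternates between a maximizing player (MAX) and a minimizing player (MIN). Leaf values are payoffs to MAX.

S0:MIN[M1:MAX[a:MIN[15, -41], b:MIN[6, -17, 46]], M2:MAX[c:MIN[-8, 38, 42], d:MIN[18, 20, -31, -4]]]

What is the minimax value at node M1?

a (MIN): min(15, -41) = -41
b (MIN): min(6, -17, 46) = -17
M1 (MAX): max(-41, -17) = -17

-17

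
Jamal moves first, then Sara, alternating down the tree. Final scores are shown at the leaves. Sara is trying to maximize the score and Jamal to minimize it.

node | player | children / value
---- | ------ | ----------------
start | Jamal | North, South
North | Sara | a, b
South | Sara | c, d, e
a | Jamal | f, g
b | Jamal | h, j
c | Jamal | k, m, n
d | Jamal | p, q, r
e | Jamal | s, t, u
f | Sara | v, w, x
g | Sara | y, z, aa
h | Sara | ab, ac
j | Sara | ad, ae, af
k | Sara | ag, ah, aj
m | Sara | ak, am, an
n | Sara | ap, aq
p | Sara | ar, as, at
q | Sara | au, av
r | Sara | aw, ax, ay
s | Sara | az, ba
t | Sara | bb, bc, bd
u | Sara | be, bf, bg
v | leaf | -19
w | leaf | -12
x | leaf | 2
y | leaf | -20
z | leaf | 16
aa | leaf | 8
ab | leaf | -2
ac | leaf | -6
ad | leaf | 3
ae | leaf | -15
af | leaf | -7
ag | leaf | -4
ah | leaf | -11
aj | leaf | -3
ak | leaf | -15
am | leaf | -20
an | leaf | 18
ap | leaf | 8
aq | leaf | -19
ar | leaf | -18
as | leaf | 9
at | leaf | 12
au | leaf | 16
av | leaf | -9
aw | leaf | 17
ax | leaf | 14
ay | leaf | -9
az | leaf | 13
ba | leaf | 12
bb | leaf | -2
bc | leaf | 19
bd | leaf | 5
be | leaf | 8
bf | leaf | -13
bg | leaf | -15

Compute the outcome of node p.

p (Sara): max(-18, 9, 12) = 12

12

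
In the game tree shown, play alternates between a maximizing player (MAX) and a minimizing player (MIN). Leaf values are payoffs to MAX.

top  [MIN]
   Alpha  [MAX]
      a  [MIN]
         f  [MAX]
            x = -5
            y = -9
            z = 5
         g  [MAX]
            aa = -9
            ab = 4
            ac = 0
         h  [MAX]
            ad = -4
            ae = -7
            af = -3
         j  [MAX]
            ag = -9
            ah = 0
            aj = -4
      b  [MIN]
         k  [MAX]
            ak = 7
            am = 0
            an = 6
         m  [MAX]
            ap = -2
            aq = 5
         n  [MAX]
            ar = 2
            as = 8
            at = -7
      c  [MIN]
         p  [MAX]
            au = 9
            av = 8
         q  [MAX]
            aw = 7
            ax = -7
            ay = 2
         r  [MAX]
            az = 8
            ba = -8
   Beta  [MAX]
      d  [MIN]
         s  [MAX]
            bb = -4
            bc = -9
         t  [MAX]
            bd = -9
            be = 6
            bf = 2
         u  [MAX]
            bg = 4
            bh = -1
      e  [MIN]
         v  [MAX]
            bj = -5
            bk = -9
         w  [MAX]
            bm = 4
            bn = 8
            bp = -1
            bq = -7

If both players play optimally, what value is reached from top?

-4

f (MAX): max(-5, -9, 5) = 5
g (MAX): max(-9, 4, 0) = 4
h (MAX): max(-4, -7, -3) = -3
j (MAX): max(-9, 0, -4) = 0
a (MIN): min(5, 4, -3, 0) = -3
k (MAX): max(7, 0, 6) = 7
m (MAX): max(-2, 5) = 5
n (MAX): max(2, 8, -7) = 8
b (MIN): min(7, 5, 8) = 5
p (MAX): max(9, 8) = 9
q (MAX): max(7, -7, 2) = 7
r (MAX): max(8, -8) = 8
c (MIN): min(9, 7, 8) = 7
Alpha (MAX): max(-3, 5, 7) = 7
s (MAX): max(-4, -9) = -4
t (MAX): max(-9, 6, 2) = 6
u (MAX): max(4, -1) = 4
d (MIN): min(-4, 6, 4) = -4
v (MAX): max(-5, -9) = -5
w (MAX): max(4, 8, -1, -7) = 8
e (MIN): min(-5, 8) = -5
Beta (MAX): max(-4, -5) = -4
top (MIN): min(7, -4) = -4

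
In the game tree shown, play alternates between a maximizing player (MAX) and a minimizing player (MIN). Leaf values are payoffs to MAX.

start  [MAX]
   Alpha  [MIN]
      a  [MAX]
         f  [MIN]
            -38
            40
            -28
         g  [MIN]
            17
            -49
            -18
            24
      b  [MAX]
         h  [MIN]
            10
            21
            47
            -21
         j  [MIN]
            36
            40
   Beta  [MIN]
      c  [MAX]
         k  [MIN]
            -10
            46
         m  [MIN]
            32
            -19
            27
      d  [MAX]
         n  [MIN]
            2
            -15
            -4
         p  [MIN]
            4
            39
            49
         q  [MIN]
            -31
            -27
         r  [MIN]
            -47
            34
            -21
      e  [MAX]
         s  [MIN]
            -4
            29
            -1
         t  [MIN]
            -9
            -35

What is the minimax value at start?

f (MIN): min(-38, 40, -28) = -38
g (MIN): min(17, -49, -18, 24) = -49
a (MAX): max(-38, -49) = -38
h (MIN): min(10, 21, 47, -21) = -21
j (MIN): min(36, 40) = 36
b (MAX): max(-21, 36) = 36
Alpha (MIN): min(-38, 36) = -38
k (MIN): min(-10, 46) = -10
m (MIN): min(32, -19, 27) = -19
c (MAX): max(-10, -19) = -10
n (MIN): min(2, -15, -4) = -15
p (MIN): min(4, 39, 49) = 4
q (MIN): min(-31, -27) = -31
r (MIN): min(-47, 34, -21) = -47
d (MAX): max(-15, 4, -31, -47) = 4
s (MIN): min(-4, 29, -1) = -4
t (MIN): min(-9, -35) = -35
e (MAX): max(-4, -35) = -4
Beta (MIN): min(-10, 4, -4) = -10
start (MAX): max(-38, -10) = -10

-10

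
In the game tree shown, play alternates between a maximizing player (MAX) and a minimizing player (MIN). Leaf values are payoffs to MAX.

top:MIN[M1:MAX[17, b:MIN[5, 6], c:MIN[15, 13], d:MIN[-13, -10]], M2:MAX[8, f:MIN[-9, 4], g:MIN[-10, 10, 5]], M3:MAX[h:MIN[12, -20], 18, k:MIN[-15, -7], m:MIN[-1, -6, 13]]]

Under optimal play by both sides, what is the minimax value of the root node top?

b (MIN): min(5, 6) = 5
c (MIN): min(15, 13) = 13
d (MIN): min(-13, -10) = -13
M1 (MAX): max(17, 5, 13, -13) = 17
f (MIN): min(-9, 4) = -9
g (MIN): min(-10, 10, 5) = -10
M2 (MAX): max(8, -9, -10) = 8
h (MIN): min(12, -20) = -20
k (MIN): min(-15, -7) = -15
m (MIN): min(-1, -6, 13) = -6
M3 (MAX): max(-20, 18, -15, -6) = 18
top (MIN): min(17, 8, 18) = 8

8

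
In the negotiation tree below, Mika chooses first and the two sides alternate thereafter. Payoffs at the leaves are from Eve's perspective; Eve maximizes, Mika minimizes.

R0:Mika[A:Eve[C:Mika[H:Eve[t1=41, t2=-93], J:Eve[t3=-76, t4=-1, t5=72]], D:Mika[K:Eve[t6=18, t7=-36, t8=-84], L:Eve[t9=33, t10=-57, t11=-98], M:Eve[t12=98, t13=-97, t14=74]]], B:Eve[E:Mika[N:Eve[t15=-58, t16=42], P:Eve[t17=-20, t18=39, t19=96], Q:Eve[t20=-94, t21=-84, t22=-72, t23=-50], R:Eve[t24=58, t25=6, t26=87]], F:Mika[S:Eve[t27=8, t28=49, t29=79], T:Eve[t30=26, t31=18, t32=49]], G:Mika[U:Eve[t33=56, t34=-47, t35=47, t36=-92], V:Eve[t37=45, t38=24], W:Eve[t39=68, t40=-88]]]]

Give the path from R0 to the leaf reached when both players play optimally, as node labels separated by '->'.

R0 -> A -> C -> H -> t1

H (Eve): max(41, -93) = 41
J (Eve): max(-76, -1, 72) = 72
C (Mika): min(41, 72) = 41
K (Eve): max(18, -36, -84) = 18
L (Eve): max(33, -57, -98) = 33
M (Eve): max(98, -97, 74) = 98
D (Mika): min(18, 33, 98) = 18
A (Eve): max(41, 18) = 41
N (Eve): max(-58, 42) = 42
P (Eve): max(-20, 39, 96) = 96
Q (Eve): max(-94, -84, -72, -50) = -50
R (Eve): max(58, 6, 87) = 87
E (Mika): min(42, 96, -50, 87) = -50
S (Eve): max(8, 49, 79) = 79
T (Eve): max(26, 18, 49) = 49
F (Mika): min(79, 49) = 49
U (Eve): max(56, -47, 47, -92) = 56
V (Eve): max(45, 24) = 45
W (Eve): max(68, -88) = 68
G (Mika): min(56, 45, 68) = 45
B (Eve): max(-50, 49, 45) = 49
R0 (Mika): min(41, 49) = 41
At R0, Mika picks A (lowest: 41).
At A, Eve picks C (highest: 41).
At C, Mika picks H (lowest: 41).
At H, Eve picks t1 (highest: 41).
Terminal value 41.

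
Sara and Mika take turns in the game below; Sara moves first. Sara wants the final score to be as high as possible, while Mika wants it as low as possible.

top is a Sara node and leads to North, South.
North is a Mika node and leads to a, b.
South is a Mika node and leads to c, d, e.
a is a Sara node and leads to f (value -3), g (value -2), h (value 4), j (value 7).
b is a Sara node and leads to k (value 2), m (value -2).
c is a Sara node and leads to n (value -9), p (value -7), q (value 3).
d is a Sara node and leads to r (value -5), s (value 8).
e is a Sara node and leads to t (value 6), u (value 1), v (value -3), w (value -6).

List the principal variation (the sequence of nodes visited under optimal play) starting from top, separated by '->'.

a (Sara): max(-3, -2, 4, 7) = 7
b (Sara): max(2, -2) = 2
North (Mika): min(7, 2) = 2
c (Sara): max(-9, -7, 3) = 3
d (Sara): max(-5, 8) = 8
e (Sara): max(6, 1, -3, -6) = 6
South (Mika): min(3, 8, 6) = 3
top (Sara): max(2, 3) = 3
At top, Sara picks South (highest: 3).
At South, Mika picks c (lowest: 3).
At c, Sara picks q (highest: 3).
Terminal value 3.

top -> South -> c -> q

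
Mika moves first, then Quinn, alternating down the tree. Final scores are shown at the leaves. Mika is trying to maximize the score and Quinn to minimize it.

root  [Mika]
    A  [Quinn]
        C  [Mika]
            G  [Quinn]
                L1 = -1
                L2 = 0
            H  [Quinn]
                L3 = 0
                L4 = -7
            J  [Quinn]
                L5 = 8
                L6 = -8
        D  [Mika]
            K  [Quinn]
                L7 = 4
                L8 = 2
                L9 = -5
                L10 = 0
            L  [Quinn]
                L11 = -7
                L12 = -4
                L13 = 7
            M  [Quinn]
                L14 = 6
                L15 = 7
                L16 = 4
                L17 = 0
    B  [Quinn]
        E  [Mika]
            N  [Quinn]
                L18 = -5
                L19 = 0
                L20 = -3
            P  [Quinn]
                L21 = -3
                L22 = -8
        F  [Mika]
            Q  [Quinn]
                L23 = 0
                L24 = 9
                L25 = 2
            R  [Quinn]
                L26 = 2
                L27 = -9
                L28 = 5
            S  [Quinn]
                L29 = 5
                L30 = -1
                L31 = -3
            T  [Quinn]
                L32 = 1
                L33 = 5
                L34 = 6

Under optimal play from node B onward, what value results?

-5

N (Quinn): min(-5, 0, -3) = -5
P (Quinn): min(-3, -8) = -8
E (Mika): max(-5, -8) = -5
Q (Quinn): min(0, 9, 2) = 0
R (Quinn): min(2, -9, 5) = -9
S (Quinn): min(5, -1, -3) = -3
T (Quinn): min(1, 5, 6) = 1
F (Mika): max(0, -9, -3, 1) = 1
B (Quinn): min(-5, 1) = -5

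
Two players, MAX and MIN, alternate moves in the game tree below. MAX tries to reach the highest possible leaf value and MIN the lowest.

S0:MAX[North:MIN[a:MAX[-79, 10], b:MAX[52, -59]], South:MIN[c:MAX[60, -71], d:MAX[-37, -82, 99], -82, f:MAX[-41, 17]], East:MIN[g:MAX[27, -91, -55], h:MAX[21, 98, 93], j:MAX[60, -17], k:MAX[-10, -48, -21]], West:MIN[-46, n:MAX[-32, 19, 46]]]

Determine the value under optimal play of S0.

10

a (MAX): max(-79, 10) = 10
b (MAX): max(52, -59) = 52
North (MIN): min(10, 52) = 10
c (MAX): max(60, -71) = 60
d (MAX): max(-37, -82, 99) = 99
f (MAX): max(-41, 17) = 17
South (MIN): min(60, 99, -82, 17) = -82
g (MAX): max(27, -91, -55) = 27
h (MAX): max(21, 98, 93) = 98
j (MAX): max(60, -17) = 60
k (MAX): max(-10, -48, -21) = -10
East (MIN): min(27, 98, 60, -10) = -10
n (MAX): max(-32, 19, 46) = 46
West (MIN): min(-46, 46) = -46
S0 (MAX): max(10, -82, -10, -46) = 10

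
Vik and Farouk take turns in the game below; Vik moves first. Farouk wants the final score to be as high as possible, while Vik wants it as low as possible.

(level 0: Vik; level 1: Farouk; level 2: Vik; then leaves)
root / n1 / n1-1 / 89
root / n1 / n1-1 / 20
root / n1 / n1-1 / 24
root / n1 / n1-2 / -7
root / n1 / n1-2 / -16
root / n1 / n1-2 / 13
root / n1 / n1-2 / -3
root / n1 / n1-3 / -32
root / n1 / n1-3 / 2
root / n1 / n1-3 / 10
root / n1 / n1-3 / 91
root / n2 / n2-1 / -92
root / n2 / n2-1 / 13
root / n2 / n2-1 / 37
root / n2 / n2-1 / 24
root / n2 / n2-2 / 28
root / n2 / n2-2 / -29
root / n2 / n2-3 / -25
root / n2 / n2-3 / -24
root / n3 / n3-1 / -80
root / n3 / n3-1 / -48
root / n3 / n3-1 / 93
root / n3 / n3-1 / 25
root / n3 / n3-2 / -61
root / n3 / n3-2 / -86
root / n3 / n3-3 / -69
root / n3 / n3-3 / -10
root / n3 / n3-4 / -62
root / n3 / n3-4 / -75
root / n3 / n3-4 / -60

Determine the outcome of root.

n1-1 (Vik): min(89, 20, 24) = 20
n1-2 (Vik): min(-7, -16, 13, -3) = -16
n1-3 (Vik): min(-32, 2, 10, 91) = -32
n1 (Farouk): max(20, -16, -32) = 20
n2-1 (Vik): min(-92, 13, 37, 24) = -92
n2-2 (Vik): min(28, -29) = -29
n2-3 (Vik): min(-25, -24) = -25
n2 (Farouk): max(-92, -29, -25) = -25
n3-1 (Vik): min(-80, -48, 93, 25) = -80
n3-2 (Vik): min(-61, -86) = -86
n3-3 (Vik): min(-69, -10) = -69
n3-4 (Vik): min(-62, -75, -60) = -75
n3 (Farouk): max(-80, -86, -69, -75) = -69
root (Vik): min(20, -25, -69) = -69

-69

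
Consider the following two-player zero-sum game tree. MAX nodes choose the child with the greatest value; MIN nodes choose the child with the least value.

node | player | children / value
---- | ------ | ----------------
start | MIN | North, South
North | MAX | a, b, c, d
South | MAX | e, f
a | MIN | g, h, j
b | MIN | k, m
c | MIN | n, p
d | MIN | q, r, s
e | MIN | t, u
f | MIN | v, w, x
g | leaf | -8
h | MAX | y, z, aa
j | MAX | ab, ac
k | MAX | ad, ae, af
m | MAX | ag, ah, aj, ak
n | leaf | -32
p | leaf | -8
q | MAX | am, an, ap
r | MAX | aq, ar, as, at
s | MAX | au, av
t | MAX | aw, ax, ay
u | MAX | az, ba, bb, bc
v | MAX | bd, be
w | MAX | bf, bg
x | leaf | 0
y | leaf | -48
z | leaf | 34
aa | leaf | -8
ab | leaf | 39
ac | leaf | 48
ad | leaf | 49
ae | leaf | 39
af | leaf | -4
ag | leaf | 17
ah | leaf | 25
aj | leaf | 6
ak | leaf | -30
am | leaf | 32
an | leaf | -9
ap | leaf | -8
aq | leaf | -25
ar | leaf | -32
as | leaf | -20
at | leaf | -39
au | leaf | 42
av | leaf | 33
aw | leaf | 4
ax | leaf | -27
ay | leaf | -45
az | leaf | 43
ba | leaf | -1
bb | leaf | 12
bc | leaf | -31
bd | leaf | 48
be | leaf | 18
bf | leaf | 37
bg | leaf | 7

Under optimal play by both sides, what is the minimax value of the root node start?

h (MAX): max(-48, 34, -8) = 34
j (MAX): max(39, 48) = 48
a (MIN): min(-8, 34, 48) = -8
k (MAX): max(49, 39, -4) = 49
m (MAX): max(17, 25, 6, -30) = 25
b (MIN): min(49, 25) = 25
c (MIN): min(-32, -8) = -32
q (MAX): max(32, -9, -8) = 32
r (MAX): max(-25, -32, -20, -39) = -20
s (MAX): max(42, 33) = 42
d (MIN): min(32, -20, 42) = -20
North (MAX): max(-8, 25, -32, -20) = 25
t (MAX): max(4, -27, -45) = 4
u (MAX): max(43, -1, 12, -31) = 43
e (MIN): min(4, 43) = 4
v (MAX): max(48, 18) = 48
w (MAX): max(37, 7) = 37
f (MIN): min(48, 37, 0) = 0
South (MAX): max(4, 0) = 4
start (MIN): min(25, 4) = 4

4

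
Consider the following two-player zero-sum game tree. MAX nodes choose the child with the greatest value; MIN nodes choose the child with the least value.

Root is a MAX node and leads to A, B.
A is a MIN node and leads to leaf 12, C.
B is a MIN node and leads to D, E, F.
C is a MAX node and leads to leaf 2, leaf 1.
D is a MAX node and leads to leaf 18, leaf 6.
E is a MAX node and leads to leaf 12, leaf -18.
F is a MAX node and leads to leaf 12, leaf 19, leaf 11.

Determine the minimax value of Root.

12

C (MAX): max(2, 1) = 2
A (MIN): min(12, 2) = 2
D (MAX): max(18, 6) = 18
E (MAX): max(12, -18) = 12
F (MAX): max(12, 19, 11) = 19
B (MIN): min(18, 12, 19) = 12
Root (MAX): max(2, 12) = 12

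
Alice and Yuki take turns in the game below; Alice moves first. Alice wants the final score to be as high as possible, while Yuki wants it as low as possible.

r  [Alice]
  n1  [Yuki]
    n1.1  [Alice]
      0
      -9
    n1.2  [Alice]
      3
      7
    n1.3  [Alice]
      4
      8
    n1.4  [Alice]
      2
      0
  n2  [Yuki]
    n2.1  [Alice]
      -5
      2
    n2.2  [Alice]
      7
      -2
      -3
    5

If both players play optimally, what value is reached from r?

2

n1.1 (Alice): max(0, -9) = 0
n1.2 (Alice): max(3, 7) = 7
n1.3 (Alice): max(4, 8) = 8
n1.4 (Alice): max(2, 0) = 2
n1 (Yuki): min(0, 7, 8, 2) = 0
n2.1 (Alice): max(-5, 2) = 2
n2.2 (Alice): max(7, -2, -3) = 7
n2 (Yuki): min(2, 7, 5) = 2
r (Alice): max(0, 2) = 2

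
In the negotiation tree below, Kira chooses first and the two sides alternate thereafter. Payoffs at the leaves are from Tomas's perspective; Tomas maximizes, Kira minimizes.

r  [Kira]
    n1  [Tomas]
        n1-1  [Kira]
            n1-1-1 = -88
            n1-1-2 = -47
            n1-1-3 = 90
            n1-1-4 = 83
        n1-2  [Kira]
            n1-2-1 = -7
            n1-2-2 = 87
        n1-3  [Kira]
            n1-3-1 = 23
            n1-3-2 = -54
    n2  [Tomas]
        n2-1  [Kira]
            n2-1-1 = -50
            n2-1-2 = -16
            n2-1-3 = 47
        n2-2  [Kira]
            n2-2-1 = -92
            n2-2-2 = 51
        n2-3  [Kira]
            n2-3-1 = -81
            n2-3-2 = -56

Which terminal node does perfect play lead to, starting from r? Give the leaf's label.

n1-1 (Kira): min(-88, -47, 90, 83) = -88
n1-2 (Kira): min(-7, 87) = -7
n1-3 (Kira): min(23, -54) = -54
n1 (Tomas): max(-88, -7, -54) = -7
n2-1 (Kira): min(-50, -16, 47) = -50
n2-2 (Kira): min(-92, 51) = -92
n2-3 (Kira): min(-81, -56) = -81
n2 (Tomas): max(-50, -92, -81) = -50
r (Kira): min(-7, -50) = -50
At r, Kira picks n2 (lowest: -50).
At n2, Tomas picks n2-1 (highest: -50).
At n2-1, Kira picks n2-1-1 (lowest: -50).
Terminal value -50.

n2-1-1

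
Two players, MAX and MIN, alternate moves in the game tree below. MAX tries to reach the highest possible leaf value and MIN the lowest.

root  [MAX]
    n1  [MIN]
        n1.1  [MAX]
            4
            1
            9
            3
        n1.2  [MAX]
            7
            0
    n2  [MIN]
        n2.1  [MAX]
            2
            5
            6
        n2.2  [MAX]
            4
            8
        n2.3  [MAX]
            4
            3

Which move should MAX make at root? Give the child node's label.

n1

n1.1 (MAX): max(4, 1, 9, 3) = 9
n1.2 (MAX): max(7, 0) = 7
n1 (MIN): min(9, 7) = 7
n2.1 (MAX): max(2, 5, 6) = 6
n2.2 (MAX): max(4, 8) = 8
n2.3 (MAX): max(4, 3) = 4
n2 (MIN): min(6, 8, 4) = 4
root (MAX): max(7, 4) = 7
MAX at root wants the highest of {n1=7, n2=4}, so chooses n1.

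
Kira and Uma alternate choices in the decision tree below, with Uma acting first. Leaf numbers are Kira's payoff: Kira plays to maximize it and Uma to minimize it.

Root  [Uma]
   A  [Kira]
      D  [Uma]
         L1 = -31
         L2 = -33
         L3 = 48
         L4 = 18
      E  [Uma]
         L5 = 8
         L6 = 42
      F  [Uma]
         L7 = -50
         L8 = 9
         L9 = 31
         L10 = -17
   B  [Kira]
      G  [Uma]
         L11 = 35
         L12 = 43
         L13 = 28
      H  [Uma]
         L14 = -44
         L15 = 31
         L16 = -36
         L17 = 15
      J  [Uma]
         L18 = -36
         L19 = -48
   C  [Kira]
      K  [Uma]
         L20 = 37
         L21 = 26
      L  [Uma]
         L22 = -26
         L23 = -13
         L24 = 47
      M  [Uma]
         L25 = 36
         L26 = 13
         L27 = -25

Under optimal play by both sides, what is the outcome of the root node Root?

8

D (Uma): min(-31, -33, 48, 18) = -33
E (Uma): min(8, 42) = 8
F (Uma): min(-50, 9, 31, -17) = -50
A (Kira): max(-33, 8, -50) = 8
G (Uma): min(35, 43, 28) = 28
H (Uma): min(-44, 31, -36, 15) = -44
J (Uma): min(-36, -48) = -48
B (Kira): max(28, -44, -48) = 28
K (Uma): min(37, 26) = 26
L (Uma): min(-26, -13, 47) = -26
M (Uma): min(36, 13, -25) = -25
C (Kira): max(26, -26, -25) = 26
Root (Uma): min(8, 28, 26) = 8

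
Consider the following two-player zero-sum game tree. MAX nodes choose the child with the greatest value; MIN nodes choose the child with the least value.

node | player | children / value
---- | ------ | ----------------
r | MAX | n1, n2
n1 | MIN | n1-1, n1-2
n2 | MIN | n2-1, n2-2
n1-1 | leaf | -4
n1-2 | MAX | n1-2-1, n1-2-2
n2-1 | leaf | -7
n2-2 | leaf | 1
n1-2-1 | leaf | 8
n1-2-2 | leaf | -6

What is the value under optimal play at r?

-4

n1-2 (MAX): max(8, -6) = 8
n1 (MIN): min(-4, 8) = -4
n2 (MIN): min(-7, 1) = -7
r (MAX): max(-4, -7) = -4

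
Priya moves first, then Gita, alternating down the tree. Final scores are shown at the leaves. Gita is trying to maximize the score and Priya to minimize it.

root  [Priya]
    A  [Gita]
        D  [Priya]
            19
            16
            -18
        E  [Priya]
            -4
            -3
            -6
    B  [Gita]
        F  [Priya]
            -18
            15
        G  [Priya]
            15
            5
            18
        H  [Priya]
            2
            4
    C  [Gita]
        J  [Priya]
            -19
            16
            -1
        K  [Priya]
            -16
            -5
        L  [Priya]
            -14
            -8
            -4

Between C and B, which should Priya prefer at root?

C

J (Priya): min(-19, 16, -1) = -19
K (Priya): min(-16, -5) = -16
L (Priya): min(-14, -8, -4) = -14
C (Gita): max(-19, -16, -14) = -14
F (Priya): min(-18, 15) = -18
G (Priya): min(15, 5, 18) = 5
H (Priya): min(2, 4) = 2
B (Gita): max(-18, 5, 2) = 5
Priya prefers the lower value; C=-14, B=5. C is better since -14 < 5.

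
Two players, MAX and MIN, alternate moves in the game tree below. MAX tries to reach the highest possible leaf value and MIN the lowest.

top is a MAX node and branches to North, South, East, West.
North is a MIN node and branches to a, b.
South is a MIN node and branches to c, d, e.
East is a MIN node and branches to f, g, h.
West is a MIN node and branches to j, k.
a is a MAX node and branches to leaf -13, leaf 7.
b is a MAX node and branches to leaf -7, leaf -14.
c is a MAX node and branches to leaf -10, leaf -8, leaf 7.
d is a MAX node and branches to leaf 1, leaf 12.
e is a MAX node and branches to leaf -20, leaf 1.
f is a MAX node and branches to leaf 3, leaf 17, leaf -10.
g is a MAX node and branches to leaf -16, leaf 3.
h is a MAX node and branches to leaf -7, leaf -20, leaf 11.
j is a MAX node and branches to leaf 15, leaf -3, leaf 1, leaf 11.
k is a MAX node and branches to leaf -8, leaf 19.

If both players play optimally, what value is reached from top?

15

a (MAX): max(-13, 7) = 7
b (MAX): max(-7, -14) = -7
North (MIN): min(7, -7) = -7
c (MAX): max(-10, -8, 7) = 7
d (MAX): max(1, 12) = 12
e (MAX): max(-20, 1) = 1
South (MIN): min(7, 12, 1) = 1
f (MAX): max(3, 17, -10) = 17
g (MAX): max(-16, 3) = 3
h (MAX): max(-7, -20, 11) = 11
East (MIN): min(17, 3, 11) = 3
j (MAX): max(15, -3, 1, 11) = 15
k (MAX): max(-8, 19) = 19
West (MIN): min(15, 19) = 15
top (MAX): max(-7, 1, 3, 15) = 15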